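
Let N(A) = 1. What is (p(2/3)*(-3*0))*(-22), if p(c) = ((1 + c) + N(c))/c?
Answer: 0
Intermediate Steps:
p(c) = (2 + c)/c (p(c) = ((1 + c) + 1)/c = (2 + c)/c)
(p(2/3)*(-3*0))*(-22) = (((2 + 2/3)/((2/3)))*(-3*0))*(-22) = (((2 + 2*(⅓))/((2*(⅓))))*0)*(-22) = (((2 + ⅔)/(⅔))*0)*(-22) = (((3/2)*(8/3))*0)*(-22) = (4*0)*(-22) = 0*(-22) = 0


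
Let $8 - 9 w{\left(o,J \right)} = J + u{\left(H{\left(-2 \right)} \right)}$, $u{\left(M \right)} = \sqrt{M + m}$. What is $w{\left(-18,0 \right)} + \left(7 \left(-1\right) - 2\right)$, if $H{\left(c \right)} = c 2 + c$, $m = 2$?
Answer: $- \frac{73}{9} - \frac{2 i}{9} \approx -8.1111 - 0.22222 i$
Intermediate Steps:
$H{\left(c \right)} = 3 c$ ($H{\left(c \right)} = 2 c + c = 3 c$)
$u{\left(M \right)} = \sqrt{2 + M}$ ($u{\left(M \right)} = \sqrt{M + 2} = \sqrt{2 + M}$)
$w{\left(o,J \right)} = \frac{8}{9} - \frac{2 i}{9} - \frac{J}{9}$ ($w{\left(o,J \right)} = \frac{8}{9} - \frac{J + \sqrt{2 + 3 \left(-2\right)}}{9} = \frac{8}{9} - \frac{J + \sqrt{2 - 6}}{9} = \frac{8}{9} - \frac{J + \sqrt{-4}}{9} = \frac{8}{9} - \frac{J + 2 i}{9} = \frac{8}{9} - \left(\frac{J}{9} + \frac{2 i}{9}\right) = \frac{8}{9} - \frac{2 i}{9} - \frac{J}{9}$)
$w{\left(-18,0 \right)} + \left(7 \left(-1\right) - 2\right) = \left(\frac{8}{9} - \frac{2 i}{9} - 0\right) + \left(7 \left(-1\right) - 2\right) = \left(\frac{8}{9} - \frac{2 i}{9} + 0\right) - 9 = \left(\frac{8}{9} - \frac{2 i}{9}\right) - 9 = - \frac{73}{9} - \frac{2 i}{9}$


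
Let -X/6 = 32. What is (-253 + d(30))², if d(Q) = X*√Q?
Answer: 1169929 + 97152*√30 ≈ 1.7021e+6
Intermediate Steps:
X = -192 (X = -6*32 = -192)
d(Q) = -192*√Q
(-253 + d(30))² = (-253 - 192*√30)²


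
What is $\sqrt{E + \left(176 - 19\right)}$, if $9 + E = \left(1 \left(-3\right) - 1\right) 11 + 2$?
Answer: $\sqrt{106} \approx 10.296$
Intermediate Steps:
$E = -51$ ($E = -9 + \left(\left(1 \left(-3\right) - 1\right) 11 + 2\right) = -9 + \left(\left(-3 - 1\right) 11 + 2\right) = -9 + \left(\left(-4\right) 11 + 2\right) = -9 + \left(-44 + 2\right) = -9 - 42 = -51$)
$\sqrt{E + \left(176 - 19\right)} = \sqrt{-51 + \left(176 - 19\right)} = \sqrt{-51 + 157} = \sqrt{106}$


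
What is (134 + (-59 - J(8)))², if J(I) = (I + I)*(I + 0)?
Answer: 2809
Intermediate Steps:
J(I) = 2*I² (J(I) = (2*I)*I = 2*I²)
(134 + (-59 - J(8)))² = (134 + (-59 - 2*8²))² = (134 + (-59 - 2*64))² = (134 + (-59 - 1*128))² = (134 + (-59 - 128))² = (134 - 187)² = (-53)² = 2809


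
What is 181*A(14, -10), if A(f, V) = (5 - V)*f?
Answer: 38010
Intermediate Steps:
A(f, V) = f*(5 - V)
181*A(14, -10) = 181*(14*(5 - 1*(-10))) = 181*(14*(5 + 10)) = 181*(14*15) = 181*210 = 38010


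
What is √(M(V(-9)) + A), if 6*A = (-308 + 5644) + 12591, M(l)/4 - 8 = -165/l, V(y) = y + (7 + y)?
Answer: √110874/6 ≈ 55.496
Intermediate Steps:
V(y) = 7 + 2*y
M(l) = 32 - 660/l (M(l) = 32 + 4*(-165/l) = 32 - 660/l)
A = 17927/6 (A = ((-308 + 5644) + 12591)/6 = (5336 + 12591)/6 = (⅙)*17927 = 17927/6 ≈ 2987.8)
√(M(V(-9)) + A) = √((32 - 660/(7 + 2*(-9))) + 17927/6) = √((32 - 660/(7 - 18)) + 17927/6) = √((32 - 660/(-11)) + 17927/6) = √((32 - 660*(-1/11)) + 17927/6) = √((32 + 60) + 17927/6) = √(92 + 17927/6) = √(18479/6) = √110874/6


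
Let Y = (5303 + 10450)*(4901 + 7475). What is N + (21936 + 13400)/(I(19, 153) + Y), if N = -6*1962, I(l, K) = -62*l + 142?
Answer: -81965950846/6962789 ≈ -11772.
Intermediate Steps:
I(l, K) = 142 - 62*l
N = -11772
Y = 194959128 (Y = 15753*12376 = 194959128)
N + (21936 + 13400)/(I(19, 153) + Y) = -11772 + (21936 + 13400)/((142 - 62*19) + 194959128) = -11772 + 35336/((142 - 1178) + 194959128) = -11772 + 35336/(-1036 + 194959128) = -11772 + 35336/194958092 = -11772 + 35336*(1/194958092) = -11772 + 1262/6962789 = -81965950846/6962789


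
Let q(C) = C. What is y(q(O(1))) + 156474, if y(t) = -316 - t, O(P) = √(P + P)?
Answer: 156158 - √2 ≈ 1.5616e+5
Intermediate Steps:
O(P) = √2*√P (O(P) = √(2*P) = √2*√P)
y(q(O(1))) + 156474 = (-316 - √2*√1) + 156474 = (-316 - √2) + 156474 = 156158 - √2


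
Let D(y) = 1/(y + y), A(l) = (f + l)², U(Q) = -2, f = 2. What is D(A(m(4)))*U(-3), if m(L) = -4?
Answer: -¼ ≈ -0.25000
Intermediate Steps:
A(l) = (2 + l)²
D(y) = 1/(2*y)
D(A(m(4)))*U(-3) = (1/(2*((2 - 4)²)))*(-2) = (1/(2*((-2)²)))*(-2) = ((½)/4)*(-2) = ((½)*(¼))*(-2) = (⅛)*(-2) = -¼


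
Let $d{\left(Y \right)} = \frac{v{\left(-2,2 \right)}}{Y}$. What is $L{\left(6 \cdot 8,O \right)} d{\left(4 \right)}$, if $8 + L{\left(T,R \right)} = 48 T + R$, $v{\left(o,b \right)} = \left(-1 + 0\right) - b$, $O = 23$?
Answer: $- \frac{6957}{4} \approx -1739.3$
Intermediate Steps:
$v{\left(o,b \right)} = -1 - b$
$L{\left(T,R \right)} = -8 + R + 48 T$ ($L{\left(T,R \right)} = -8 + \left(48 T + R\right) = -8 + \left(R + 48 T\right) = -8 + R + 48 T$)
$d{\left(Y \right)} = - \frac{3}{Y}$ ($d{\left(Y \right)} = \frac{-1 - 2}{Y} = - \frac{3}{Y}$)
$L{\left(6 \cdot 8,O \right)} d{\left(4 \right)} = \left(-8 + 23 + 48 \cdot 6 \cdot 8\right) \left(- \frac{3}{4}\right) = \left(-8 + 23 + 48 \cdot 48\right) \left(\left(-3\right) \frac{1}{4}\right) = \left(-8 + 23 + 2304\right) \left(- \frac{3}{4}\right) = 2319 \left(- \frac{3}{4}\right) = - \frac{6957}{4}$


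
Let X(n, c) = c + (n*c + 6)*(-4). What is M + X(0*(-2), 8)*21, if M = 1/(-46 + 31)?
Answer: -5041/15 ≈ -336.07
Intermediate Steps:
M = -1/15 (M = 1/(-15) = -1/15 ≈ -0.066667)
X(n, c) = -24 + c - 4*c*n (X(n, c) = c + (c*n + 6)*(-4) = c + (6 + c*n)*(-4) = c + (-24 - 4*c*n) = -24 + c - 4*c*n)
M + X(0*(-2), 8)*21 = -1/15 + (-24 + 8 - 4*8*0*(-2))*21 = -1/15 + (-24 + 8 - 4*8*0)*21 = -1/15 + (-24 + 8 + 0)*21 = -1/15 - 16*21 = -1/15 - 336 = -5041/15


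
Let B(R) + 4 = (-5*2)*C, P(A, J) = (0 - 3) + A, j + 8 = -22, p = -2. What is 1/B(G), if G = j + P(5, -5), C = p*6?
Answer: 1/116 ≈ 0.0086207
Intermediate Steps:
j = -30 (j = -8 - 22 = -30)
P(A, J) = -3 + A
C = -12 (C = -2*6 = -12)
G = -28 (G = -30 + (-3 + 5) = -30 + 2 = -28)
B(R) = 116 (B(R) = -4 - 5*2*(-12) = -4 - 10*(-12) = -4 + 120 = 116)
1/B(G) = 1/116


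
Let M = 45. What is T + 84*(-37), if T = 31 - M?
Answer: -3122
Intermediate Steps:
T = -14 (T = 31 - 1*45 = 31 - 45 = -14)
T + 84*(-37) = -14 + 84*(-37) = -14 - 3108 = -3122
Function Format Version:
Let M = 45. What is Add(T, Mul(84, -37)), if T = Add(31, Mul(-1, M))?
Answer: -3122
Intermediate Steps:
T = -14 (T = Add(31, Mul(-1, 45)) = Add(31, -45) = -14)
Add(T, Mul(84, -37)) = Add(-14, Mul(84, -37)) = Add(-14, -3108) = -3122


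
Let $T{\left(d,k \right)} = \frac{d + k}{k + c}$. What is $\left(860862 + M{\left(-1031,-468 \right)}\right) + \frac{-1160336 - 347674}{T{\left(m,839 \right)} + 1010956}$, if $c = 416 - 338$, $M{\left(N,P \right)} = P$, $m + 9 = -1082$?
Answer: $\frac{11394625391949}{13243520} \approx 8.6039 \cdot 10^{5}$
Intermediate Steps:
$m = -1091$ ($m = -9 - 1082 = -1091$)
$c = 78$ ($c = 416 - 338 = 78$)
$T{\left(d,k \right)} = \frac{d + k}{78 + k}$ ($T{\left(d,k \right)} = \frac{d + k}{k + 78} = \frac{d + k}{78 + k}$)
$\left(860862 + M{\left(-1031,-468 \right)}\right) + \frac{-1160336 - 347674}{T{\left(m,839 \right)} + 1010956} = \left(860862 - 468\right) + \frac{-1160336 - 347674}{\frac{-1091 + 839}{78 + 839} + 1010956} = 860394 - \frac{1508010}{\frac{1}{917} \left(-252\right) + 1010956} = 860394 - \frac{1508010}{- \frac{36}{131} + 1010956} = 860394 - \frac{1508010}{\frac{132435200}{131}} = 860394 - \frac{19754931}{13243520} = \frac{11394625391949}{13243520}$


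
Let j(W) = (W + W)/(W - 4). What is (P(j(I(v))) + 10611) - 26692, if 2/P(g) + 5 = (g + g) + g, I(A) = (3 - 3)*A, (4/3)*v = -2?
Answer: -80407/5 ≈ -16081.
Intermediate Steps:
v = -3/2 (v = (¾)*(-2) = -3/2 ≈ -1.5000)
I(A) = 0 (I(A) = 0*A = 0)
j(W) = 2*W/(-4 + W) (j(W) = (2*W)/(-4 + W) = 2*W/(-4 + W))
P(g) = 2/(-5 + 3*g) (P(g) = 2/(-5 + ((g + g) + g)) = 2/(-5 + (2*g + g)) = 2/(-5 + 3*g))
(P(j(I(v))) + 10611) - 26692 = (2/(-5 + 3*(2*0/(-4 + 0))) + 10611) - 26692 = (2/(-5 + 3*(2*0/(-4))) + 10611) - 26692 = (2/(-5 + 3*(2*0*(-¼))) + 10611) - 26692 = (2/(-5 + 3*0) + 10611) - 26692 = (2/(-5 + 0) + 10611) - 26692 = (2/(-5) + 10611) - 26692 = (2*(-⅕) + 10611) - 26692 = (-⅖ + 10611) - 26692 = 53053/5 - 26692 = -80407/5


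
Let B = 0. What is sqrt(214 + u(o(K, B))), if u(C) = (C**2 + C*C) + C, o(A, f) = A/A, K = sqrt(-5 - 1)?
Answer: sqrt(217) ≈ 14.731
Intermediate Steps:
K = I*sqrt(6) (K = sqrt(-6) = I*sqrt(6) ≈ 2.4495*I)
o(A, f) = 1
u(C) = C + 2*C**2 (u(C) = (C**2 + C**2) + C = 2*C**2 + C = C + 2*C**2)
sqrt(214 + u(o(K, B))) = sqrt(214 + 1*(1 + 2*1)) = sqrt(214 + 1*(1 + 2)) = sqrt(214 + 1*3) = sqrt(214 + 3) = sqrt(217)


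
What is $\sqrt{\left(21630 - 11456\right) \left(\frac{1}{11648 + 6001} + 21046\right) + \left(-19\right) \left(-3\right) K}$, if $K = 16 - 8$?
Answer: $\frac{\sqrt{7410711768466154}}{5883} \approx 14633.0$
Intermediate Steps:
$K = 8$ ($K = 16 - 8 = 8$)
$\sqrt{\left(21630 - 11456\right) \left(\frac{1}{11648 + 6001} + 21046\right) + \left(-19\right) \left(-3\right) K} = \sqrt{\left(21630 - 11456\right) \left(\frac{1}{11648 + 6001} + 21046\right) + \left(-19\right) \left(-3\right) 8} = \sqrt{10174 \left(\frac{1}{17649} + 21046\right) + 57 \cdot 8} = \sqrt{10174 \left(\frac{1}{17649} + 21046\right) + 456} = \sqrt{10174 \cdot \frac{371440855}{17649} + 456} = \sqrt{\frac{3779039258770}{17649} + 456} = \sqrt{\frac{3779047306714}{17649}} = \frac{\sqrt{7410711768466154}}{5883}$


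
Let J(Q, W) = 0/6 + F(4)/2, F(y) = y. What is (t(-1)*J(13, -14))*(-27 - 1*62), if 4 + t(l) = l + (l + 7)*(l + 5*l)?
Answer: 7298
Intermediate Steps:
t(l) = -4 + l + 6*l*(7 + l) (t(l) = -4 + (l + (l + 7)*(l + 5*l)) = -4 + (l + (7 + l)*(6*l)) = -4 + (l + 6*l*(7 + l)) = -4 + l + 6*l*(7 + l))
J(Q, W) = 2 (J(Q, W) = 0/6 + 4/2 = 0*(⅙) + 4*(½) = 0 + 2 = 2)
(t(-1)*J(13, -14))*(-27 - 1*62) = ((-4 + 6*(-1)² + 43*(-1))*2)*(-27 - 1*62) = ((-4 + 6*1 - 43)*2)*(-27 - 62) = ((-4 + 6 - 43)*2)*(-89) = -41*2*(-89) = -82*(-89) = 7298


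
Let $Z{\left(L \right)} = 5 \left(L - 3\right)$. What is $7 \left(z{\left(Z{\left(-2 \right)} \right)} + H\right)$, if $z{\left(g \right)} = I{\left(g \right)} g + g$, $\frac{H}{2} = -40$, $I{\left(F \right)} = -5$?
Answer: $140$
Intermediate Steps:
$Z{\left(L \right)} = -15 + 5 L$ ($Z{\left(L \right)} = 5 \left(-3 + L\right) = -15 + 5 L$)
$H = -80$ ($H = 2 \left(-40\right) = -80$)
$z{\left(g \right)} = - 4 g$ ($z{\left(g \right)} = - 5 g + g = - 4 g$)
$7 \left(z{\left(Z{\left(-2 \right)} \right)} + H\right) = 7 \left(- 4 \left(-15 + 5 \left(-2\right)\right) - 80\right) = 7 \left(- 4 \left(-15 - 10\right) - 80\right) = 7 \left(\left(-4\right) \left(-25\right) - 80\right) = 7 \left(100 - 80\right) = 7 \cdot 20 = 140$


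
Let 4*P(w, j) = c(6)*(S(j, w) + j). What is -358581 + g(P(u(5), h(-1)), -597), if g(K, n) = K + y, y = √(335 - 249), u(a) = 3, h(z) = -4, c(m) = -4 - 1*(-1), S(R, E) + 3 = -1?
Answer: -358575 + √86 ≈ -3.5857e+5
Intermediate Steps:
S(R, E) = -4 (S(R, E) = -3 - 1 = -4)
c(m) = -3 (c(m) = -4 + 1 = -3)
y = √86 ≈ 9.2736
P(w, j) = 3 - 3*j/4 (P(w, j) = (-3*(-4 + j))/4 = (12 - 3*j)/4 = 3 - 3*j/4)
g(K, n) = K + √86
-358581 + g(P(u(5), h(-1)), -597) = -358581 + ((3 - ¾*(-4)) + √86) = -358581 + ((3 + 3) + √86) = -358581 + (6 + √86) = -358575 + √86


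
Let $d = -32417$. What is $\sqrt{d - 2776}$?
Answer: $i \sqrt{35193} \approx 187.6 i$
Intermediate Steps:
$\sqrt{d - 2776} = \sqrt{-32417 - 2776} = \sqrt{-35193} = i \sqrt{35193}$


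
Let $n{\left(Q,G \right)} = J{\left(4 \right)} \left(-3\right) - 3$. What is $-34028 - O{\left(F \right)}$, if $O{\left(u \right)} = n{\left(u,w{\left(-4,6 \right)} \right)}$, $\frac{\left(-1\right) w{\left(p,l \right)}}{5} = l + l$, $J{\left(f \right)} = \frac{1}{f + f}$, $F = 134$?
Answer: $- \frac{272197}{8} \approx -34025.0$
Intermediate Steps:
$J{\left(f \right)} = \frac{1}{2 f}$
$w{\left(p,l \right)} = - 10 l$ ($w{\left(p,l \right)} = - 5 \left(l + l\right) = - 5 \cdot 2 l = - 10 l$)
$n{\left(Q,G \right)} = - \frac{27}{8}$ ($n{\left(Q,G \right)} = \frac{1}{2 \cdot 4} \left(-3\right) - 3 = \frac{1}{2} \cdot \frac{1}{4} \left(-3\right) - 3 = \frac{1}{8} \left(-3\right) - 3 = - \frac{3}{8} - 3 = - \frac{27}{8}$)
$O{\left(u \right)} = - \frac{27}{8}$
$-34028 - O{\left(F \right)} = -34028 - - \frac{27}{8} = -34028 + \frac{27}{8} = - \frac{272197}{8}$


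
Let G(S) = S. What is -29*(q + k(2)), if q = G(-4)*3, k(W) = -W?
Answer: 406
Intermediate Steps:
q = -12 (q = -4*3 = -12)
-29*(q + k(2)) = -29*(-12 - 1*2) = -29*(-12 - 2) = -29*(-14) = 406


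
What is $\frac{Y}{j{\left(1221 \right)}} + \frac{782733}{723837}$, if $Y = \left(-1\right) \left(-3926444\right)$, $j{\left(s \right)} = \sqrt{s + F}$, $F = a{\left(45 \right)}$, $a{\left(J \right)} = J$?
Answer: $\frac{260911}{241279} + \frac{1963222 \sqrt{1266}}{633} \approx 1.1035 \cdot 10^{5}$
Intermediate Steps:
$F = 45$
$j{\left(s \right)} = \sqrt{45 + s}$ ($j{\left(s \right)} = \sqrt{s + 45} = \sqrt{45 + s}$)
$Y = 3926444$
$\frac{Y}{j{\left(1221 \right)}} + \frac{782733}{723837} = \frac{3926444}{\sqrt{45 + 1221}} + \frac{782733}{723837} = \frac{3926444}{\sqrt{1266}} + 782733 \cdot \frac{1}{723837} = 3926444 \frac{\sqrt{1266}}{1266} + \frac{260911}{241279} = \frac{1963222 \sqrt{1266}}{633} + \frac{260911}{241279} = \frac{260911}{241279} + \frac{1963222 \sqrt{1266}}{633}$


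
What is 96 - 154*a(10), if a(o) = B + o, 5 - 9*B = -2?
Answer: -14074/9 ≈ -1563.8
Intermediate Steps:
B = 7/9 (B = 5/9 - 1/9*(-2) = 5/9 + 2/9 = 7/9 ≈ 0.77778)
a(o) = 7/9 + o
96 - 154*a(10) = 96 - 154*(7/9 + 10) = 96 - 154*97/9 = 96 - 14938/9 = -14074/9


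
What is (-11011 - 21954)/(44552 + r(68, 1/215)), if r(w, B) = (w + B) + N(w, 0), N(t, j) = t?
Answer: -7087475/9607921 ≈ -0.73767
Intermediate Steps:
r(w, B) = B + 2*w (r(w, B) = (w + B) + w = (B + w) + w = B + 2*w)
(-11011 - 21954)/(44552 + r(68, 1/215)) = (-11011 - 21954)/(44552 + (1/215 + 2*68)) = -32965/(44552 + (1/215 + 136)) = -32965/(44552 + 29241/215) = -32965/9607921/215 = -32965*215/9607921 = -7087475/9607921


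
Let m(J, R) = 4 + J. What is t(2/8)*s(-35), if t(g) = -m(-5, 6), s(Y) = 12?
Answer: 12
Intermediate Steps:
t(g) = 1 (t(g) = -(4 - 5) = -1*(-1) = 1)
t(2/8)*s(-35) = 1*12 = 12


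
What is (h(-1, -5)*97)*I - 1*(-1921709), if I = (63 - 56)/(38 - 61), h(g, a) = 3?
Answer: 44197270/23 ≈ 1.9216e+6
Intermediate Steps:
I = -7/23 (I = 7/(-23) = 7*(-1/23) = -7/23 ≈ -0.30435)
(h(-1, -5)*97)*I - 1*(-1921709) = (3*97)*(-7/23) - 1*(-1921709) = 291*(-7/23) + 1921709 = -2037/23 + 1921709 = 44197270/23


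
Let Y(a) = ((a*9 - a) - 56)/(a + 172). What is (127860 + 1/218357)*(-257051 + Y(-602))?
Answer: -1542909430516188109/46946755 ≈ -3.2865e+10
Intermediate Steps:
Y(a) = (-56 + 8*a)/(172 + a) (Y(a) = ((9*a - a) - 56)/(172 + a) = (8*a - 56)/(172 + a) = (-56 + 8*a)/(172 + a))
(127860 + 1/218357)*(-257051 + Y(-602)) = (127860 + 1/218357)*(-257051 + 8*(-7 - 602)/(172 - 602)) = (127860 + 1/218357)*(-257051 + 8*(-609)/(-430)) = 27919126021*(-257051 + 8*(-1/430)*(-609))/218357 = 27919126021*(-257051 + 2436/215)/218357 = (27919126021/218357)*(-55263529/215) = -1542909430516188109/46946755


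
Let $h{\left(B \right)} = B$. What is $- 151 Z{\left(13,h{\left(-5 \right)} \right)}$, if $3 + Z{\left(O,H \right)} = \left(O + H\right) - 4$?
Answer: $-151$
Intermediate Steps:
$Z{\left(O,H \right)} = -7 + H + O$ ($Z{\left(O,H \right)} = -3 - \left(4 - H - O\right) = -3 + \left(-4 + H + O\right) = -7 + H + O$)
$- 151 Z{\left(13,h{\left(-5 \right)} \right)} = - 151 \left(-7 - 5 + 13\right) = \left(-151\right) 1 = -151$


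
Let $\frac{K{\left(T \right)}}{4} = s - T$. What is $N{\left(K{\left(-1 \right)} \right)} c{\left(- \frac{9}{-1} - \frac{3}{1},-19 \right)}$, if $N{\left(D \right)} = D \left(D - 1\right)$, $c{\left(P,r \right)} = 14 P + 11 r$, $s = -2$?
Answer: $-2500$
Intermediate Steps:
$c{\left(P,r \right)} = 11 r + 14 P$
$K{\left(T \right)} = -8 - 4 T$ ($K{\left(T \right)} = 4 \left(-2 - T\right) = -8 - 4 T$)
$N{\left(D \right)} = D \left(-1 + D\right)$
$N{\left(K{\left(-1 \right)} \right)} c{\left(- \frac{9}{-1} - \frac{3}{1},-19 \right)} = \left(-8 - -4\right) \left(-1 - 4\right) \left(11 \left(-19\right) + 14 \left(- \frac{9}{-1} - \frac{3}{1}\right)\right) = \left(-8 + 4\right) \left(-1 + \left(-8 + 4\right)\right) \left(-209 + 14 \left(\left(-9\right) \left(-1\right) - 3\right)\right) = - 4 \left(-1 - 4\right) \left(-209 + 14 \left(9 - 3\right)\right) = \left(-4\right) \left(-5\right) \left(-209 + 14 \cdot 6\right) = 20 \left(-209 + 84\right) = 20 \left(-125\right) = -2500$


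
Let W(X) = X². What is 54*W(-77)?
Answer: 320166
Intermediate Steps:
54*W(-77) = 54*(-77)² = 54*5929 = 320166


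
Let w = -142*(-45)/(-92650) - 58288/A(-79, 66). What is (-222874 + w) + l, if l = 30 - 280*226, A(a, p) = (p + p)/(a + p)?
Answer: -85725878927/305745 ≈ -2.8038e+5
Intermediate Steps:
A(a, p) = 2*p/(a + p) (A(a, p) = (2*p)/(a + p) = 2*p/(a + p))
l = -63250 (l = 30 - 63280 = -63250)
w = 1755103453/305745 (w = -142*(-45)/(-92650) - 58288/(2*66/(-79 + 66)) = 6390*(-1/92650) - 58288/(2*66/(-13)) = -639/9265 - 58288/(2*66*(-1/13)) = -639/9265 - 58288/(-132/13) = -639/9265 - 58288*(-13/132) = -639/9265 + 189436/33 = 1755103453/305745 ≈ 5740.4)
(-222874 + w) + l = (-222874 + 1755103453/305745) - 63250 = -66387507677/305745 - 63250 = -85725878927/305745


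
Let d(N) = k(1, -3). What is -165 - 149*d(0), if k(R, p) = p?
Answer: 282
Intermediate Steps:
d(N) = -3
-165 - 149*d(0) = -165 - 149*(-3) = -165 + 447 = 282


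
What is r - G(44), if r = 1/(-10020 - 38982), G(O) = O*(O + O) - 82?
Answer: -185717581/49002 ≈ -3790.0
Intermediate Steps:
G(O) = -82 + 2*O² (G(O) = O*(2*O) - 82 = 2*O² - 82 = -82 + 2*O²)
r = -1/49002 (r = 1/(-49002) = -1/49002 ≈ -2.0407e-5)
r - G(44) = -1/49002 - (-82 + 2*44²) = -1/49002 - (-82 + 2*1936) = -1/49002 - (-82 + 3872) = -1/49002 - 1*3790 = -1/49002 - 3790 = -185717581/49002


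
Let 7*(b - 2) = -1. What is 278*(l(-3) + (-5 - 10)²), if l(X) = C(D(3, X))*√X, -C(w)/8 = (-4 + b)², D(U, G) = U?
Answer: 62550 - 500400*I*√3/49 ≈ 62550.0 - 17688.0*I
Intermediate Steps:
b = 13/7 (b = 2 + (⅐)*(-1) = 2 - ⅐ = 13/7 ≈ 1.8571)
C(w) = -1800/49 (C(w) = -8*(-4 + 13/7)² = -8*(-15/7)² = -8*225/49 = -1800/49)
l(X) = -1800*√X/49
278*(l(-3) + (-5 - 10)²) = 278*(-1800*I*√3/49 + (-5 - 10)²) = 278*(-1800*I*√3/49 + (-15)²) = 278*(-1800*I*√3/49 + 225) = 278*(225 - 1800*I*√3/49) = 62550 - 500400*I*√3/49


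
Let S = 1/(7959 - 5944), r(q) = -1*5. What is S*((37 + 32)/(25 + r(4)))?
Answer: 69/40300 ≈ 0.0017122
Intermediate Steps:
r(q) = -5
S = 1/2015 ≈ 0.00049628
S*((37 + 32)/(25 + r(4))) = ((37 + 32)/(25 - 5))/2015 = (69/20)/2015 = (69*(1/20))/2015 = (1/2015)*(69/20) = 69/40300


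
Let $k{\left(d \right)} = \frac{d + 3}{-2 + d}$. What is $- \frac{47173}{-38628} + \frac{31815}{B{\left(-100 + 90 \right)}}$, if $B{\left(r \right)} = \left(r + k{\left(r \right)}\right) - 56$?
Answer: $- \frac{2942073407}{6064596} \approx -485.12$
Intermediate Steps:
$k{\left(d \right)} = \frac{3 + d}{-2 + d}$
$B{\left(r \right)} = -56 + r + \frac{3 + r}{-2 + r}$ ($B{\left(r \right)} = \left(r + \frac{3 + r}{-2 + r}\right) - 56 = -56 + r + \frac{3 + r}{-2 + r}$)
$- \frac{47173}{-38628} + \frac{31815}{B{\left(-100 + 90 \right)}} = - \frac{47173}{-38628} + \frac{31815}{\frac{1}{-2 + \left(-100 + 90\right)} \left(115 + \left(-100 + 90\right)^{2} - 57 \left(-100 + 90\right)\right)} = \left(-47173\right) \left(- \frac{1}{38628}\right) + \frac{31815}{\frac{1}{-2 - 10} \left(115 + \left(-10\right)^{2} - -570\right)} = \frac{47173}{38628} + \frac{31815}{\frac{1}{-12} \left(115 + 100 + 570\right)} = \frac{47173}{38628} + \frac{31815}{\left(- \frac{1}{12}\right) 785} = \frac{47173}{38628} + \frac{31815}{- \frac{785}{12}} = \frac{47173}{38628} + 31815 \left(- \frac{12}{785}\right) = \frac{47173}{38628} - \frac{76356}{157} = - \frac{2942073407}{6064596}$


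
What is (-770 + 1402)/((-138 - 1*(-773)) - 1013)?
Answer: -316/189 ≈ -1.6720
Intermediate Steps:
(-770 + 1402)/((-138 - 1*(-773)) - 1013) = 632/((-138 + 773) - 1013) = 632/(635 - 1013) = 632/(-378) = 632*(-1/378) = -316/189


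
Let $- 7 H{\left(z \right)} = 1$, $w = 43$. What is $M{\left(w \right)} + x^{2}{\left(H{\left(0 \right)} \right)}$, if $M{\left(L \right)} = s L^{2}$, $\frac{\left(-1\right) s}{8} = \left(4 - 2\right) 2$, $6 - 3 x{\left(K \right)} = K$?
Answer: $- \frac{26091239}{441} \approx -59164.0$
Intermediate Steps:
$H{\left(z \right)} = - \frac{1}{7}$ ($H{\left(z \right)} = \left(- \frac{1}{7}\right) 1 = - \frac{1}{7}$)
$x{\left(K \right)} = 2 - \frac{K}{3}$
$s = -32$ ($s = - 8 \left(4 - 2\right) 2 = - 8 \cdot 2 \cdot 2 = \left(-8\right) 4 = -32$)
$M{\left(L \right)} = - 32 L^{2}$
$M{\left(w \right)} + x^{2}{\left(H{\left(0 \right)} \right)} = - 32 \cdot 43^{2} + \left(2 - - \frac{1}{21}\right)^{2} = \left(-32\right) 1849 + \left(2 + \frac{1}{21}\right)^{2} = -59168 + \left(\frac{43}{21}\right)^{2} = -59168 + \frac{1849}{441} = - \frac{26091239}{441}$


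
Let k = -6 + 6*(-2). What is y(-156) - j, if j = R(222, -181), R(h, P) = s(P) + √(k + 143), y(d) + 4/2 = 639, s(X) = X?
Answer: 818 - 5*√5 ≈ 806.82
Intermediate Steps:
k = -18 (k = -6 - 12 = -18)
y(d) = 637 (y(d) = -2 + 639 = 637)
R(h, P) = P + 5*√5 (R(h, P) = P + √(-18 + 143) = P + √125 = P + 5*√5)
j = -181 + 5*√5 ≈ -169.82
y(-156) - j = 637 - (-181 + 5*√5) = 637 + (181 - 5*√5) = 818 - 5*√5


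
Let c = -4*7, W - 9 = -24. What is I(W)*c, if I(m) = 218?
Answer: -6104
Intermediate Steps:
W = -15 (W = 9 - 24 = -15)
c = -28
I(W)*c = 218*(-28) = -6104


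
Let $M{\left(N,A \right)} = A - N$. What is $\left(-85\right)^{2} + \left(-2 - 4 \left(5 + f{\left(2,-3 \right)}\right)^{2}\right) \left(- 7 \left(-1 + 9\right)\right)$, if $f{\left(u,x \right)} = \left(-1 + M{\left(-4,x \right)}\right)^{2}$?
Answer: $12937$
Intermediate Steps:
$f{\left(u,x \right)} = \left(3 + x\right)^{2}$ ($f{\left(u,x \right)} = \left(-1 + \left(x - -4\right)\right)^{2} = \left(-1 + \left(x + 4\right)\right)^{2} = \left(-1 + \left(4 + x\right)\right)^{2} = \left(3 + x\right)^{2}$)
$\left(-85\right)^{2} + \left(-2 - 4 \left(5 + f{\left(2,-3 \right)}\right)^{2}\right) \left(- 7 \left(-1 + 9\right)\right) = \left(-85\right)^{2} + \left(-2 - 4 \left(5 + \left(3 - 3\right)^{2}\right)^{2}\right) \left(- 7 \left(-1 + 9\right)\right) = 7225 + \left(-2 - 4 \left(5 + 0^{2}\right)^{2}\right) \left(\left(-7\right) 8\right) = 7225 + \left(-2 - 4 \left(5 + 0\right)^{2}\right) \left(-56\right) = 7225 + \left(-2 - 4 \cdot 5^{2}\right) \left(-56\right) = 7225 + \left(-2 - 100\right) \left(-56\right) = 7225 - -5712 = 7225 + 5712 = 12937$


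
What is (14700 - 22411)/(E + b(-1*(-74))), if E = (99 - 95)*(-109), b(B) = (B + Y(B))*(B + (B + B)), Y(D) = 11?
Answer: -7711/18434 ≈ -0.41830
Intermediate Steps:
b(B) = 3*B*(11 + B) (b(B) = (B + 11)*(B + (B + B)) = (11 + B)*(B + 2*B) = (11 + B)*(3*B) = 3*B*(11 + B))
E = -436 (E = 4*(-109) = -436)
(14700 - 22411)/(E + b(-1*(-74))) = (14700 - 22411)/(-436 + 3*(-1*(-74))*(11 - 1*(-74))) = -7711/(-436 + 3*74*(11 + 74)) = -7711/(-436 + 3*74*85) = -7711/(-436 + 18870) = -7711/18434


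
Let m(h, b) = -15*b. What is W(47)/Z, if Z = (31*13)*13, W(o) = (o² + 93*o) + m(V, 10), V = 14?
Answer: 6430/5239 ≈ 1.2273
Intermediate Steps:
W(o) = -150 + o² + 93*o (W(o) = (o² + 93*o) - 15*10 = (o² + 93*o) - 150 = -150 + o² + 93*o)
Z = 5239 (Z = 403*13 = 5239)
W(47)/Z = (-150 + 47² + 93*47)/5239 = (-150 + 2209 + 4371)*(1/5239) = 6430*(1/5239) = 6430/5239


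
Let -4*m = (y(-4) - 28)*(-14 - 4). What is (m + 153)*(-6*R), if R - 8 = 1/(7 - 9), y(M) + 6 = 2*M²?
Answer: -6480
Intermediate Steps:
y(M) = -6 + 2*M²
R = 15/2 (R = 8 + 1/(7 - 9) = 8 + 1/(-2) = 8 - ½ = 15/2 ≈ 7.5000)
m = -9 (m = -((-6 + 2*(-4)²) - 28)*(-14 - 4)/4 = -((-6 + 2*16) - 28)*(-18)/4 = -((-6 + 32) - 28)*(-18)/4 = -(26 - 28)*(-18)/4 = -(-1)*(-18)/2 = -¼*36 = -9)
(m + 153)*(-6*R) = (-9 + 153)*(-6*15/2) = 144*(-45) = -6480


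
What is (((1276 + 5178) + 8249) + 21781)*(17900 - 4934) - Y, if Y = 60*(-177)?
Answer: 473062164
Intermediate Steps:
Y = -10620
(((1276 + 5178) + 8249) + 21781)*(17900 - 4934) - Y = (((1276 + 5178) + 8249) + 21781)*(17900 - 4934) - 1*(-10620) = ((6454 + 8249) + 21781)*12966 + 10620 = (14703 + 21781)*12966 + 10620 = 36484*12966 + 10620 = 473051544 + 10620 = 473062164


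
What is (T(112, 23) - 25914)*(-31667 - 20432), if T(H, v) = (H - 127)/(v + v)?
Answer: 62105081841/46 ≈ 1.3501e+9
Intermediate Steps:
T(H, v) = (-127 + H)/(2*v) (T(H, v) = (-127 + H)/((2*v)) = (-127 + H)*(1/(2*v)) = (-127 + H)/(2*v))
(T(112, 23) - 25914)*(-31667 - 20432) = ((½)*(-127 + 112)/23 - 25914)*(-31667 - 20432) = ((½)*(1/23)*(-15) - 25914)*(-52099) = (-15/46 - 25914)*(-52099) = -1192059/46*(-52099) = 62105081841/46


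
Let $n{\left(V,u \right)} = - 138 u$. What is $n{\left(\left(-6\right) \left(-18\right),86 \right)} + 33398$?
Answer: $21530$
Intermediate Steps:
$n{\left(\left(-6\right) \left(-18\right),86 \right)} + 33398 = \left(-138\right) 86 + 33398 = -11868 + 33398 = 21530$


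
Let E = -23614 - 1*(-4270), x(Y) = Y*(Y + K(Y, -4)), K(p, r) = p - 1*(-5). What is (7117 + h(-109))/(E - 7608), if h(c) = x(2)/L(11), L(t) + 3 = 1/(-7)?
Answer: -9778/37059 ≈ -0.26385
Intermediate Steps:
K(p, r) = 5 + p (K(p, r) = p + 5 = 5 + p)
x(Y) = Y*(5 + 2*Y) (x(Y) = Y*(Y + (5 + Y)) = Y*(5 + 2*Y))
E = -19344 (E = -23614 + 4270 = -19344)
L(t) = -22/7 (L(t) = -3 + 1/(-7) = -3 - ⅐ = -22/7)
h(c) = -63/11 (h(c) = (2*(5 + 2*2))/(-22/7) = (2*(5 + 4))*(-7/22) = (2*9)*(-7/22) = 18*(-7/22) = -63/11)
(7117 + h(-109))/(E - 7608) = (7117 - 63/11)/(-19344 - 7608) = (78224/11)/(-26952) = (78224/11)*(-1/26952) = -9778/37059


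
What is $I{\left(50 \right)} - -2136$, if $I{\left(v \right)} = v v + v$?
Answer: $4686$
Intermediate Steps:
$I{\left(v \right)} = v + v^{2}$ ($I{\left(v \right)} = v^{2} + v = v + v^{2}$)
$I{\left(50 \right)} - -2136 = 50 \left(1 + 50\right) - -2136 = 50 \cdot 51 + 2136 = 2550 + 2136 = 4686$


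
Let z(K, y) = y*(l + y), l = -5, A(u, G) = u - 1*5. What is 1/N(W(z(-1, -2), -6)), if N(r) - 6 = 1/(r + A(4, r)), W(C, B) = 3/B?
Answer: 3/16 ≈ 0.18750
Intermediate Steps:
A(u, G) = -5 + u (A(u, G) = u - 5 = -5 + u)
z(K, y) = y*(-5 + y)
N(r) = 6 + 1/(-1 + r) (N(r) = 6 + 1/(r + (-5 + 4)) = 6 + 1/(r - 1) = 6 + 1/(-1 + r))
1/N(W(z(-1, -2), -6)) = 1/((-5 + 6*(3/(-6)))/(-1 + 3/(-6))) = 1/((-5 + 6*(3*(-⅙)))/(-1 + 3*(-⅙))) = 1/((-5 + 6*(-½))/(-1 - ½)) = 1/((-5 - 3)/(-3/2)) = 1/(-⅔*(-8)) = 1/(16/3) = 3/16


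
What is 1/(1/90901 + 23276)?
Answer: 90901/2115811677 ≈ 4.2963e-5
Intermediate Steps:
1/(1/90901 + 23276) = 1/(2115811677/90901) = 90901/2115811677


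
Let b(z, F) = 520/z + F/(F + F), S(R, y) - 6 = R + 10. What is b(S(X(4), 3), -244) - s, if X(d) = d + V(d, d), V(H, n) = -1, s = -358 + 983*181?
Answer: -6746411/38 ≈ -1.7754e+5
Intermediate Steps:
s = 177565 (s = -358 + 177923 = 177565)
X(d) = -1 + d (X(d) = d - 1 = -1 + d)
S(R, y) = 16 + R (S(R, y) = 6 + (R + 10) = 6 + (10 + R) = 16 + R)
b(z, F) = 1/2 + 520/z (b(z, F) = 520/z + F/((2*F)) = 520/z + F*(1/(2*F)) = 520/z + 1/2 = 1/2 + 520/z)
b(S(X(4), 3), -244) - s = (1040 + (16 + (-1 + 4)))/(2*(16 + (-1 + 4))) - 1*177565 = (1040 + (16 + 3))/(2*(16 + 3)) - 177565 = (1/2)*(1040 + 19)/19 - 177565 = (1/2)*(1/19)*1059 - 177565 = 1059/38 - 177565 = -6746411/38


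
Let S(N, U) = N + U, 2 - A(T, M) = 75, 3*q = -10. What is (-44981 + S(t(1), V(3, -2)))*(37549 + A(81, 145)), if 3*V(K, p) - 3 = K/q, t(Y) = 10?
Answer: -8426534814/5 ≈ -1.6853e+9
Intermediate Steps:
q = -10/3 (q = (1/3)*(-10) = -10/3 ≈ -3.3333)
A(T, M) = -73 (A(T, M) = 2 - 1*75 = 2 - 75 = -73)
V(K, p) = 1 - K/10 (V(K, p) = 1 + (K/(-10/3))/3 = 1 + (K*(-3/10))/3 = 1 + (-3*K/10)/3 = 1 - K/10)
(-44981 + S(t(1), V(3, -2)))*(37549 + A(81, 145)) = (-44981 + (10 + (1 - 1/10*3)))*(37549 - 73) = (-44981 + (10 + (1 - 3/10)))*37476 = (-44981 + (10 + 7/10))*37476 = (-44981 + 107/10)*37476 = -449703/10*37476 = -8426534814/5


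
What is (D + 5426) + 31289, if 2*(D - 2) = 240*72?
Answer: 45357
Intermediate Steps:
D = 8642 (D = 2 + (240*72)/2 = 2 + (½)*17280 = 2 + 8640 = 8642)
(D + 5426) + 31289 = (8642 + 5426) + 31289 = 14068 + 31289 = 45357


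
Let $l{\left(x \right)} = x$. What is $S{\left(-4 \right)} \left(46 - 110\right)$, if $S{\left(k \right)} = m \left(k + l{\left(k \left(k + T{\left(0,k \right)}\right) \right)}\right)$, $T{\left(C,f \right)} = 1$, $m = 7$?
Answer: $-3584$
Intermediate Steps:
$S{\left(k \right)} = 7 k + 7 k \left(1 + k\right)$ ($S{\left(k \right)} = 7 \left(k + k \left(k + 1\right)\right) = 7 \left(k + k \left(1 + k\right)\right) = 7 k + 7 k \left(1 + k\right)$)
$S{\left(-4 \right)} \left(46 - 110\right) = 7 \left(-4\right) \left(2 - 4\right) \left(46 - 110\right) = 7 \left(-4\right) \left(-2\right) \left(-64\right) = 56 \left(-64\right) = -3584$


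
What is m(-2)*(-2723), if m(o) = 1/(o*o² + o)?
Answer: 2723/10 ≈ 272.30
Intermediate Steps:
m(o) = 1/(o + o³) (m(o) = 1/(o³ + o) = 1/(o + o³))
m(-2)*(-2723) = -2723/(-2 + (-2)³) = -2723/(-2 - 8) = -2723/(-10) = -⅒*(-2723) = 2723/10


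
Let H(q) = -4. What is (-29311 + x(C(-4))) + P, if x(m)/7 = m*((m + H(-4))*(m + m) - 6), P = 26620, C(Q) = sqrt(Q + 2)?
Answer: -2579 - 70*I*sqrt(2) ≈ -2579.0 - 98.995*I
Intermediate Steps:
C(Q) = sqrt(2 + Q)
x(m) = 7*m*(-6 + 2*m*(-4 + m)) (x(m) = 7*(m*((m - 4)*(m + m) - 6)) = 7*(m*((-4 + m)*(2*m) - 6)) = 7*(m*(2*m*(-4 + m) - 6)) = 7*(m*(-6 + 2*m*(-4 + m))) = 7*m*(-6 + 2*m*(-4 + m)))
(-29311 + x(C(-4))) + P = (-29311 + 14*sqrt(2 - 4)*(-3 + (sqrt(2 - 4))**2 - 4*sqrt(2 - 4))) + 26620 = (-29311 + 14*sqrt(-2)*(-3 + (sqrt(-2))**2 - 4*I*sqrt(2))) + 26620 = (-29311 + 14*(I*sqrt(2))*(-3 + (I*sqrt(2))**2 - 4*I*sqrt(2))) + 26620 = (-29311 + 14*(I*sqrt(2))*(-3 - 2 - 4*I*sqrt(2))) + 26620 = (-29311 + 14*(I*sqrt(2))*(-5 - 4*I*sqrt(2))) + 26620 = (-29311 + 14*I*sqrt(2)*(-5 - 4*I*sqrt(2))) + 26620 = -2691 + 14*I*sqrt(2)*(-5 - 4*I*sqrt(2))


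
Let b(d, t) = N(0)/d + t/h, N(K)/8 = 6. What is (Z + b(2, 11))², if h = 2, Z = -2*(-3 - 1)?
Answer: 5625/4 ≈ 1406.3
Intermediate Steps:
Z = 8 (Z = -2*(-4) = 8)
N(K) = 48 (N(K) = 8*6 = 48)
b(d, t) = t/2 + 48/d (b(d, t) = 48/d + t/2 = t/2 + 48/d)
(Z + b(2, 11))² = (8 + ((½)*11 + 48/2))² = (8 + (11/2 + 48*(½)))² = (8 + (11/2 + 24))² = (8 + 59/2)² = (75/2)² = 5625/4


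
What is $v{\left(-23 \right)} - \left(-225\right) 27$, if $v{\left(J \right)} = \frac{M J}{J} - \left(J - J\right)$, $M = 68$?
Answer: $6143$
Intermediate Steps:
$v{\left(J \right)} = 68$ ($v{\left(J \right)} = \frac{68 J}{J} - \left(J - J\right) = 68 - 0 = 68 + 0 = 68$)
$v{\left(-23 \right)} - \left(-225\right) 27 = 68 - \left(-225\right) 27 = 68 - -6075 = 68 + 6075 = 6143$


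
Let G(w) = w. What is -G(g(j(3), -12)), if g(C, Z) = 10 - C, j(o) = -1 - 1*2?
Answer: -13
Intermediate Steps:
j(o) = -3 (j(o) = -1 - 2 = -3)
-G(g(j(3), -12)) = -(10 - 1*(-3)) = -(10 + 3) = -1*13 = -13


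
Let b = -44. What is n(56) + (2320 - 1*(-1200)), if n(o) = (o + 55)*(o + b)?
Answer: 4852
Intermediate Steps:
n(o) = (-44 + o)*(55 + o) (n(o) = (o + 55)*(o - 44) = (55 + o)*(-44 + o) = (-44 + o)*(55 + o))
n(56) + (2320 - 1*(-1200)) = (-2420 + 56² + 11*56) + (2320 - 1*(-1200)) = (-2420 + 3136 + 616) + (2320 + 1200) = 1332 + 3520 = 4852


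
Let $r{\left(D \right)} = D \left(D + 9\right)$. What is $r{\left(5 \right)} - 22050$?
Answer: $-21980$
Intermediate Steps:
$r{\left(D \right)} = D \left(9 + D\right)$
$r{\left(5 \right)} - 22050 = 5 \left(9 + 5\right) - 22050 = 5 \cdot 14 - 22050 = 70 - 22050 = -21980$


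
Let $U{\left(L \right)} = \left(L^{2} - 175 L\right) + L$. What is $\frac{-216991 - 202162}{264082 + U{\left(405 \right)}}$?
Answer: $- \frac{59879}{51091} \approx -1.172$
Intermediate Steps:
$U{\left(L \right)} = L^{2} - 174 L$
$\frac{-216991 - 202162}{264082 + U{\left(405 \right)}} = \frac{-216991 - 202162}{264082 + 405 \left(-174 + 405\right)} = - \frac{419153}{264082 + 405 \cdot 231} = - \frac{419153}{264082 + 93555} = - \frac{419153}{357637} = \left(-419153\right) \frac{1}{357637} = - \frac{59879}{51091}$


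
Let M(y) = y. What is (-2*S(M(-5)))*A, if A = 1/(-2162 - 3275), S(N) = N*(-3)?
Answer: 30/5437 ≈ 0.0055178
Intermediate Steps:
S(N) = -3*N
A = -1/5437 (A = 1/(-5437) = -1/5437 ≈ -0.00018393)
(-2*S(M(-5)))*A = -(-6)*(-5)*(-1/5437) = -2*15*(-1/5437) = -30*(-1/5437) = 30/5437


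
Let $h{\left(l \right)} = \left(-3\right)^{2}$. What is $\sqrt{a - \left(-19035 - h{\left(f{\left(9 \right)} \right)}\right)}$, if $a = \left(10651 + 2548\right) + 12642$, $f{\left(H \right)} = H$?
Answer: $\sqrt{44885} \approx 211.86$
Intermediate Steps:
$h{\left(l \right)} = 9$
$a = 25841$ ($a = 13199 + 12642 = 25841$)
$\sqrt{a - \left(-19035 - h{\left(f{\left(9 \right)} \right)}\right)} = \sqrt{25841 + \left(\left(9 + 292\right) - -18743\right)} = \sqrt{25841 + \left(301 + 18743\right)} = \sqrt{25841 + 19044} = \sqrt{44885}$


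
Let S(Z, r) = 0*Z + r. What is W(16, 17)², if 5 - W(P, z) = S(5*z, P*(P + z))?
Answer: 273529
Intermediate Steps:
S(Z, r) = r (S(Z, r) = 0 + r = r)
W(P, z) = 5 - P*(P + z)
W(16, 17)² = (5 - 1*16*(16 + 17))² = (5 - 1*16*33)² = (5 - 528)² = (-523)² = 273529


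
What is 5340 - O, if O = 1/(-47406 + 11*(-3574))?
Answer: 463084801/86720 ≈ 5340.0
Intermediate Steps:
O = -1/86720 (O = 1/(-47406 - 39314) = 1/(-86720) = -1/86720 ≈ -1.1531e-5)
5340 - O = 5340 - 1*(-1/86720) = 5340 + 1/86720 = 463084801/86720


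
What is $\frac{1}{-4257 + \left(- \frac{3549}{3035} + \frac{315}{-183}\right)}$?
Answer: $- \frac{185135}{788654859} \approx -0.00023475$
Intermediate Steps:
$\frac{1}{-4257 + \left(- \frac{3549}{3035} + \frac{315}{-183}\right)} = \frac{1}{-4257 + \left(\left(-3549\right) \frac{1}{3035} + 315 \left(- \frac{1}{183}\right)\right)} = \frac{1}{-4257 - \frac{535164}{185135}} = \frac{1}{- \frac{788654859}{185135}} = - \frac{185135}{788654859}$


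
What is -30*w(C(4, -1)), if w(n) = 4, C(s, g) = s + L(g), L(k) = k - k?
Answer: -120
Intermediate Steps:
L(k) = 0
C(s, g) = s (C(s, g) = s + 0 = s)
-30*w(C(4, -1)) = -30*4 = -120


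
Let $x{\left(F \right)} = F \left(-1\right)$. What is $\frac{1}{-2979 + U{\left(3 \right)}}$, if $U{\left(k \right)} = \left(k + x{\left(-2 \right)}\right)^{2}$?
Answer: $- \frac{1}{2954} \approx -0.00033852$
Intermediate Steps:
$x{\left(F \right)} = - F$
$U{\left(k \right)} = \left(2 + k\right)^{2}$ ($U{\left(k \right)} = \left(k - -2\right)^{2} = \left(k + 2\right)^{2} = \left(2 + k\right)^{2}$)
$\frac{1}{-2979 + U{\left(3 \right)}} = \frac{1}{-2979 + \left(2 + 3\right)^{2}} = \frac{1}{-2979 + 5^{2}} = \frac{1}{-2979 + 25} = \frac{1}{-2954} = - \frac{1}{2954}$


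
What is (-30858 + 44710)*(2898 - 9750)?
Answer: -94913904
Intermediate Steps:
(-30858 + 44710)*(2898 - 9750) = 13852*(-6852) = -94913904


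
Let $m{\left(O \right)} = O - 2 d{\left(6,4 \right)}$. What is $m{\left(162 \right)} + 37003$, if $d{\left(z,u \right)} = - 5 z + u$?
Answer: $37217$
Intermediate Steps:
$d{\left(z,u \right)} = u - 5 z$
$m{\left(O \right)} = 52 + O$ ($m{\left(O \right)} = O - 2 \left(4 - 30\right) = O - -52 = O + 52 = 52 + O$)
$m{\left(162 \right)} + 37003 = \left(52 + 162\right) + 37003 = 214 + 37003 = 37217$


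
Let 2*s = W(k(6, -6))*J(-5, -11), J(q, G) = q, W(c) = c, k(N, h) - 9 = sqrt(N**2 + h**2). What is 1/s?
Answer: -2/5 + 4*sqrt(2)/15 ≈ -0.022876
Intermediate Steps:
k(N, h) = 9 + sqrt(N**2 + h**2)
s = -45/2 - 15*sqrt(2) (s = ((9 + sqrt(6**2 + (-6)**2))*(-5))/2 = ((9 + sqrt(36 + 36))*(-5))/2 = ((9 + sqrt(72))*(-5))/2 = ((9 + 6*sqrt(2))*(-5))/2 = (-45 - 30*sqrt(2))/2 = -45/2 - 15*sqrt(2) ≈ -43.713)
1/s = 1/(-45/2 - 15*sqrt(2))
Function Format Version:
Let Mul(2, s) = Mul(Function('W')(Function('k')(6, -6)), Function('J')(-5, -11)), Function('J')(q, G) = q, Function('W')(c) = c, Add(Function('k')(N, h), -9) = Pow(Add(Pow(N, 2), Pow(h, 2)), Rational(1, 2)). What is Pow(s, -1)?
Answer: Add(Rational(-2, 5), Mul(Rational(4, 15), Pow(2, Rational(1, 2)))) ≈ -0.022876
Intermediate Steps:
Function('k')(N, h) = Add(9, Pow(Add(Pow(N, 2), Pow(h, 2)), Rational(1, 2)))
s = Add(Rational(-45, 2), Mul(-15, Pow(2, Rational(1, 2)))) (s = Mul(Rational(1, 2), Mul(Add(9, Pow(Add(Pow(6, 2), Pow(-6, 2)), Rational(1, 2))), -5)) = Mul(Rational(1, 2), Mul(Add(9, Pow(Add(36, 36), Rational(1, 2))), -5)) = Mul(Rational(1, 2), Mul(Add(9, Pow(72, Rational(1, 2))), -5)) = Mul(Rational(1, 2), Mul(Add(9, Mul(6, Pow(2, Rational(1, 2)))), -5)) = Mul(Rational(1, 2), Add(-45, Mul(-30, Pow(2, Rational(1, 2))))) = Add(Rational(-45, 2), Mul(-15, Pow(2, Rational(1, 2)))) ≈ -43.713)
Pow(s, -1) = Pow(Add(Rational(-45, 2), Mul(-15, Pow(2, Rational(1, 2)))), -1)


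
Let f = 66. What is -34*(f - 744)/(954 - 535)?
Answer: 23052/419 ≈ 55.017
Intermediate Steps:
-34*(f - 744)/(954 - 535) = -34*(66 - 744)/(954 - 535) = -(-23052)/419 = -34*(-678/419) = 23052/419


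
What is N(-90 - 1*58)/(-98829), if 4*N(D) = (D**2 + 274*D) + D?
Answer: 4699/98829 ≈ 0.047547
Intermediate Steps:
N(D) = D**2/4 + 275*D/4 (N(D) = ((D**2 + 274*D) + D)/4 = (D**2 + 275*D)/4 = D**2/4 + 275*D/4)
N(-90 - 1*58)/(-98829) = ((-90 - 1*58)*(275 + (-90 - 1*58))/4)/(-98829) = ((-90 - 58)*(275 + (-90 - 58))/4)*(-1/98829) = ((1/4)*(-148)*(275 - 148))*(-1/98829) = ((1/4)*(-148)*127)*(-1/98829) = -4699*(-1/98829) = 4699/98829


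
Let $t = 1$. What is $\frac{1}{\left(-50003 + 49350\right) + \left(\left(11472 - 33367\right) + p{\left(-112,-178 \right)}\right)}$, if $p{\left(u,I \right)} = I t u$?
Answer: $- \frac{1}{2612} \approx -0.00038285$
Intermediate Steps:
$p{\left(u,I \right)} = I u$ ($p{\left(u,I \right)} = I 1 u = I u$)
$\frac{1}{\left(-50003 + 49350\right) + \left(\left(11472 - 33367\right) + p{\left(-112,-178 \right)}\right)} = \frac{1}{\left(-50003 + 49350\right) + \left(\left(11472 - 33367\right) - -19936\right)} = \frac{1}{-653 + \left(-21895 + 19936\right)} = \frac{1}{-653 - 1959} = \frac{1}{-2612} = - \frac{1}{2612}$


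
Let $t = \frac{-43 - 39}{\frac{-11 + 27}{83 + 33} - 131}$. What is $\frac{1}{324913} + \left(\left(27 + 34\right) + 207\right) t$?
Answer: $\frac{207068358347}{1233044835} \approx 167.93$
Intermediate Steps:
$t = \frac{2378}{3795}$ ($t = - \frac{82}{\frac{16}{116} - 131} = - \frac{82}{16 \cdot \frac{1}{116} - 131} = - \frac{82}{\frac{4}{29} - 131} = - \frac{82}{- \frac{3795}{29}} = \left(-82\right) \left(- \frac{29}{3795}\right) = \frac{2378}{3795} \approx 0.62661$)
$\frac{1}{324913} + \left(\left(27 + 34\right) + 207\right) t = \frac{1}{324913} + \left(\left(27 + 34\right) + 207\right) \frac{2378}{3795} = \frac{1}{324913} + \left(61 + 207\right) \frac{2378}{3795} = \frac{1}{324913} + 268 \cdot \frac{2378}{3795} = \frac{1}{324913} + \frac{637304}{3795} = \frac{207068358347}{1233044835}$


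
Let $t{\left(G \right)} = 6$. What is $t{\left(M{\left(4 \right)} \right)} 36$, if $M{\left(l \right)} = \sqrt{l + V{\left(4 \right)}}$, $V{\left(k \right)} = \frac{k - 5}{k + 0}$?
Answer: $216$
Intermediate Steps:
$V{\left(k \right)} = \frac{-5 + k}{k}$
$M{\left(l \right)} = \sqrt{- \frac{1}{4} + l}$ ($M{\left(l \right)} = \sqrt{l + \frac{-5 + 4}{4}} = \sqrt{l + \frac{1}{4} \left(-1\right)} = \sqrt{l - \frac{1}{4}} = \sqrt{- \frac{1}{4} + l}$)
$t{\left(M{\left(4 \right)} \right)} 36 = 6 \cdot 36 = 216$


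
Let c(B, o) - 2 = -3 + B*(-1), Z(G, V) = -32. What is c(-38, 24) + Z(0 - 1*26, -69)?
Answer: 5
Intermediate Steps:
c(B, o) = -1 - B (c(B, o) = 2 + (-3 + B*(-1)) = 2 + (-3 - B) = -1 - B)
c(-38, 24) + Z(0 - 1*26, -69) = (-1 - 1*(-38)) - 32 = (-1 + 38) - 32 = 37 - 32 = 5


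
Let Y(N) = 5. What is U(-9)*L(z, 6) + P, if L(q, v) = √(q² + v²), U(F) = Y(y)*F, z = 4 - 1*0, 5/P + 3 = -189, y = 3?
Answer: -5/192 - 90*√13 ≈ -324.53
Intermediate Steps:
P = -5/192 (P = 5/(-3 - 189) = 5/(-192) = 5*(-1/192) = -5/192 ≈ -0.026042)
z = 4 (z = 4 + 0 = 4)
U(F) = 5*F
U(-9)*L(z, 6) + P = (5*(-9))*√(4² + 6²) - 5/192 = -45*√(16 + 36) - 5/192 = -90*√13 - 5/192 = -5/192 - 90*√13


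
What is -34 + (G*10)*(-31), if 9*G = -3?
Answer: 208/3 ≈ 69.333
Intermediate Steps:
G = -1/3 (G = (1/9)*(-3) = -1/3 ≈ -0.33333)
-34 + (G*10)*(-31) = -34 - 1/3*10*(-31) = -34 - 10/3*(-31) = -34 + 310/3 = 208/3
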